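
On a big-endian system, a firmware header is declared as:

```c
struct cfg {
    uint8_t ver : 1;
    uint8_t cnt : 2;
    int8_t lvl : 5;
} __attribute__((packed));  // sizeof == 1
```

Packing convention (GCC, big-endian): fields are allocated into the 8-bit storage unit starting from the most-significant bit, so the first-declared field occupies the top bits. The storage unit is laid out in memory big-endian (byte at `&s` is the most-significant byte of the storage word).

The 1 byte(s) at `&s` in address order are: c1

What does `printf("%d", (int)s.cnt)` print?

2

[0]=0xc1 (big-endian) → word 0xc1
ver [7+:1] = (word>>7) & 0x1 = 1
cnt [5+:2] = (word>>5) & 0x3 = 2  ←
lvl [0+:5] = (word>>0) & 0x1f = 1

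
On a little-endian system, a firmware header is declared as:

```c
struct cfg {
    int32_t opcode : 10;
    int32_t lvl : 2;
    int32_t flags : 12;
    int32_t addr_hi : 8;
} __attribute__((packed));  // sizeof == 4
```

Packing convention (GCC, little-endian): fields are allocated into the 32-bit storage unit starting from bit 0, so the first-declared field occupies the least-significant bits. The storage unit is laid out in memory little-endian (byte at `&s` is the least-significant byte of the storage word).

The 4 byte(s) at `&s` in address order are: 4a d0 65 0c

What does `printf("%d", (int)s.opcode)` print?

[0]=0x4a [1]=0xd0 [2]=0x65 [3]=0x0c (little-endian) → word 0x0c65d04a
opcode [0+:10] = (word>>0) & 0x3ff = 74  ←
lvl [10+:2] = (word>>10) & 0x3 = 0
flags [12+:12] = (word>>12) & 0xfff = 1629
addr_hi [24+:8] = (word>>24) & 0xff = 12
opcode signed 10b, MSB=0: value = 74

74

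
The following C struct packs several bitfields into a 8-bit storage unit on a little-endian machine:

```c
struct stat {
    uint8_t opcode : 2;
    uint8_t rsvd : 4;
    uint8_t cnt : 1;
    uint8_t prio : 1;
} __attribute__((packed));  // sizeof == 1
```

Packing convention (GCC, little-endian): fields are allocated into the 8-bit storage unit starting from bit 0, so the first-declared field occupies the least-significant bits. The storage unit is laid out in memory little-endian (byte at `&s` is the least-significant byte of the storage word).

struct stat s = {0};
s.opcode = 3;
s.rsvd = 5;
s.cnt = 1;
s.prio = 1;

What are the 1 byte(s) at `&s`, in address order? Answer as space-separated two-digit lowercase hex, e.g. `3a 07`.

d7

[0+:2] opcode=3 & 0x3 = 0x3; word=0x03
[2+:4] rsvd=5 & 0xf = 0x5; word=0x17
[6+:1] cnt=1 & 0x1 = 0x1; word=0x57
[7+:1] prio=1 & 0x1 = 0x1; word=0xd7
word = 0xd7 → little-endian bytes:
  [0]=0xd7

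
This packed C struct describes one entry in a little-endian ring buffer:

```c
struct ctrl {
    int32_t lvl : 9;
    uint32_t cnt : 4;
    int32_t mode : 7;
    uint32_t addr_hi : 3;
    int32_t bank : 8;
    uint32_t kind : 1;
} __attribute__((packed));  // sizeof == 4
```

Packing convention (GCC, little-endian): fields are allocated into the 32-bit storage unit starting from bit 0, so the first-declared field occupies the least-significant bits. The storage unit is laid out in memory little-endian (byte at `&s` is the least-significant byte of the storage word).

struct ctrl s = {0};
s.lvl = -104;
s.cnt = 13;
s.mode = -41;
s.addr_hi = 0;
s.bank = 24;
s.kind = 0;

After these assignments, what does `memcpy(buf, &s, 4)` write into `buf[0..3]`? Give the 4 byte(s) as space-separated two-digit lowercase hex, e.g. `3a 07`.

[0+:9] lvl=-104 & 0x1ff = 0x198; word=0x00000198
[9+:4] cnt=13 & 0xf = 0xd; word=0x00001b98
[13+:7] mode=-41 & 0x7f = 0x57; word=0x000afb98
[20+:3] addr_hi=0 & 0x7 = 0x0; word=0x000afb98
[23+:8] bank=24 & 0xff = 0x18; word=0x0c0afb98
[31+:1] kind=0 & 0x1 = 0x0; word=0x0c0afb98
word = 0x0c0afb98 → little-endian bytes:
  [0]=0x98  [1]=0xfb  [2]=0x0a  [3]=0x0c

98 fb 0a 0c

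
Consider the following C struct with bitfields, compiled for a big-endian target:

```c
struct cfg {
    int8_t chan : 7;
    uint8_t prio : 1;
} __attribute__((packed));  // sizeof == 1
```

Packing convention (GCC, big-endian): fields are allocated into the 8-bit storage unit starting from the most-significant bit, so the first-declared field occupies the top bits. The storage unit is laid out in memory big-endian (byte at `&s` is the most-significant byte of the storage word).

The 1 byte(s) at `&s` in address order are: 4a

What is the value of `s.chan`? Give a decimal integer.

[0]=0x4a (big-endian) → word 0x4a
chan [1+:7] = (word>>1) & 0x7f = 37  ←
prio [0+:1] = (word>>0) & 0x1 = 0
chan signed 7b, MSB=0: value = 37

37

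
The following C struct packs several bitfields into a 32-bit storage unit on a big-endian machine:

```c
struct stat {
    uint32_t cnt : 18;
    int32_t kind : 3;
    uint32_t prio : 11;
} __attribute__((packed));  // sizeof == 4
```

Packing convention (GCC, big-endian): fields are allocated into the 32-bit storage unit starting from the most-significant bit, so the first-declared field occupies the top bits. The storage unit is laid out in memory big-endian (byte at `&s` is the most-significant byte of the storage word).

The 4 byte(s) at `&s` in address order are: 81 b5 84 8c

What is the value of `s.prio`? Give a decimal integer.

[0]=0x81 [1]=0xb5 [2]=0x84 [3]=0x8c (big-endian) → word 0x81b5848c
cnt:18 @ bit 14 → (0x81b5848c>>14)&0x3ffff = 0x206d6
kind:3 @ bit 11 → (0x81b5848c>>11)&0x7 = 0x0
prio:11 @ bit 0 → (0x81b5848c>>0)&0x7ff = 0x48c  ←

1164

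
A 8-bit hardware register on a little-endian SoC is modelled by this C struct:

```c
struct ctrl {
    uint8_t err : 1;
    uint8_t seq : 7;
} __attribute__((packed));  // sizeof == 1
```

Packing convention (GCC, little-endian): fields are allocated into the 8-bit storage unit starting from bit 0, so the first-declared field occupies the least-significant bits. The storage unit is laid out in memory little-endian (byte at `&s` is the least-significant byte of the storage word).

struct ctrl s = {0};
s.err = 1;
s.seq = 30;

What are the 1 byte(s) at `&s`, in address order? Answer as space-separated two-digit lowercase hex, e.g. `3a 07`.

err (1b) val=1 bits=0x1 at bit 0: 0x01
seq (7b) val=30 bits=0x1e at bit 1: 0x3d
word = 0x3d → little-endian bytes:
  [0]=0x3d

3d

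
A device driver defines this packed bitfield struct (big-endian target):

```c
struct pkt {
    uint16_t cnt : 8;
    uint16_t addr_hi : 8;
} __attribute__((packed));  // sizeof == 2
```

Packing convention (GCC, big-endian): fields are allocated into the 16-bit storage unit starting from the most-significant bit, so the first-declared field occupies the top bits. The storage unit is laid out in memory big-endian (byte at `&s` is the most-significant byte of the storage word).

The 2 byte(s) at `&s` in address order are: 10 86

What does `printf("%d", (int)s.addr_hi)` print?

134

[0]=0x10 [1]=0x86 (big-endian) → word 0x1086
cnt [8+:8] = (word>>8) & 0xff = 16
addr_hi [0+:8] = (word>>0) & 0xff = 134  ←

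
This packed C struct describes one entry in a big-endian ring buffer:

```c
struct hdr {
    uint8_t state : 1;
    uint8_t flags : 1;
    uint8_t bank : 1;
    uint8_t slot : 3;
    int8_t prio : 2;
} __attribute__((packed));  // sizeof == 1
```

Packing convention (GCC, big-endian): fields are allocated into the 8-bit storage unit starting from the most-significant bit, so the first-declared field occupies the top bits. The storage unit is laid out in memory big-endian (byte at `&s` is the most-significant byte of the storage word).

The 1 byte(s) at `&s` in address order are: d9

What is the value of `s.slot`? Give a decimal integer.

[0]=0xd9 (big-endian) → word 0xd9
state [7+:1] = (word>>7) & 0x1 = 1
flags [6+:1] = (word>>6) & 0x1 = 1
bank [5+:1] = (word>>5) & 0x1 = 0
slot [2+:3] = (word>>2) & 0x7 = 6  ←
prio [0+:2] = (word>>0) & 0x3 = 1

6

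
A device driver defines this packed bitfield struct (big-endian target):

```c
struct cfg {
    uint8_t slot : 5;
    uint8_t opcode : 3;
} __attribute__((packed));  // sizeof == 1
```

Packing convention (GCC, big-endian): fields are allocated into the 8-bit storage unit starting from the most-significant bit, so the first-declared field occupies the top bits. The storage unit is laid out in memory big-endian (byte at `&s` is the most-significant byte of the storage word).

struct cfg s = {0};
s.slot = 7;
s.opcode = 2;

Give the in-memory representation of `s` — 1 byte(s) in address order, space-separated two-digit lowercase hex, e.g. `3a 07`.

3a

slot (5b) val=7 bits=0x7 at bit 3: 0x38
opcode (3b) val=2 bits=0x2 at bit 0: 0x3a
word = 0x3a → big-endian bytes:
  [0]=0x3a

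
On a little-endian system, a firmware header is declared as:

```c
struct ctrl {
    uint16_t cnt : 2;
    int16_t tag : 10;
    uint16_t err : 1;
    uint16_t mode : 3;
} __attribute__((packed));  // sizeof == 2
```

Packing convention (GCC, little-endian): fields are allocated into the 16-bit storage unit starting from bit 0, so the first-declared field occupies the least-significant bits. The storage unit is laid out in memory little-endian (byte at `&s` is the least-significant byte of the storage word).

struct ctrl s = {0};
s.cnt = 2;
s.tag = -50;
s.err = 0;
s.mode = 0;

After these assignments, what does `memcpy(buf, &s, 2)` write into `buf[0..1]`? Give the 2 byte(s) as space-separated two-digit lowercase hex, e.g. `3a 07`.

3a 0f

cnt (2b) val=2 bits=0x2 at bit 0: 0x0002
tag (10b) val=-50 bits=0x3ce at bit 2: 0x0f3a
err (1b) val=0 bits=0x0 at bit 12: 0x0f3a
mode (3b) val=0 bits=0x0 at bit 13: 0x0f3a
word = 0x0f3a → little-endian bytes:
  [0]=0x3a  [1]=0x0f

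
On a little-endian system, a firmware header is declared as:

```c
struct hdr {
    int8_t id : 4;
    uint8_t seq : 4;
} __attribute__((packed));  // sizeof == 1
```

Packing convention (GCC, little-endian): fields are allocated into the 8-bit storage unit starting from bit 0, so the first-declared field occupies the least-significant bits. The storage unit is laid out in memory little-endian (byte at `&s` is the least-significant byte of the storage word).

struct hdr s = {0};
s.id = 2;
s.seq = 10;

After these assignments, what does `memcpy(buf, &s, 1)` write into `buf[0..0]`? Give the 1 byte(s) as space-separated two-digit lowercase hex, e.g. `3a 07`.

a2

[0+:4] id=2 & 0xf = 0x2; word=0x02
[4+:4] seq=10 & 0xf = 0xa; word=0xa2
word = 0xa2 → little-endian bytes:
  [0]=0xa2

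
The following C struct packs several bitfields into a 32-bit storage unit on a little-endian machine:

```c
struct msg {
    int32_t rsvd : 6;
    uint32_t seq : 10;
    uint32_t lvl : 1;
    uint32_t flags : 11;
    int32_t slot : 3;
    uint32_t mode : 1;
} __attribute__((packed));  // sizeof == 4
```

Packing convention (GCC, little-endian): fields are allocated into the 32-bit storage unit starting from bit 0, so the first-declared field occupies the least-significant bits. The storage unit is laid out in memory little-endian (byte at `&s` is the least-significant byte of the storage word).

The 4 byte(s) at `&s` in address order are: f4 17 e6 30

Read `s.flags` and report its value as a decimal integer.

115

[0]=0xf4 [1]=0x17 [2]=0xe6 [3]=0x30 (little-endian) → word 0x30e617f4
rsvd:6 @ bit 0 → (0x30e617f4>>0)&0x3f = 0x34
seq:10 @ bit 6 → (0x30e617f4>>6)&0x3ff = 0x5f
lvl:1 @ bit 16 → (0x30e617f4>>16)&0x1 = 0x0
flags:11 @ bit 17 → (0x30e617f4>>17)&0x7ff = 0x73  ←
slot:3 @ bit 28 → (0x30e617f4>>28)&0x7 = 0x3
mode:1 @ bit 31 → (0x30e617f4>>31)&0x1 = 0x0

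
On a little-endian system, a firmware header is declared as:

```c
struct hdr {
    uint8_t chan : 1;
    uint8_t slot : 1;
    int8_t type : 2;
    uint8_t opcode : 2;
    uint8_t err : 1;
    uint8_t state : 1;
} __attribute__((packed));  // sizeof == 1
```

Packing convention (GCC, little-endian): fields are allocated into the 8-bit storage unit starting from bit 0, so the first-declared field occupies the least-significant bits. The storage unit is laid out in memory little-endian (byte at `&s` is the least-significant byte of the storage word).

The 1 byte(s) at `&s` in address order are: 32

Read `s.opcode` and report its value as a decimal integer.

3

[0]=0x32 (little-endian) → word 0x32
chan:1 @ bit 0 → (0x32>>0)&0x1 = 0x0
slot:1 @ bit 1 → (0x32>>1)&0x1 = 0x1
type:2 @ bit 2 → (0x32>>2)&0x3 = 0x0
opcode:2 @ bit 4 → (0x32>>4)&0x3 = 0x3  ←
err:1 @ bit 6 → (0x32>>6)&0x1 = 0x0
state:1 @ bit 7 → (0x32>>7)&0x1 = 0x0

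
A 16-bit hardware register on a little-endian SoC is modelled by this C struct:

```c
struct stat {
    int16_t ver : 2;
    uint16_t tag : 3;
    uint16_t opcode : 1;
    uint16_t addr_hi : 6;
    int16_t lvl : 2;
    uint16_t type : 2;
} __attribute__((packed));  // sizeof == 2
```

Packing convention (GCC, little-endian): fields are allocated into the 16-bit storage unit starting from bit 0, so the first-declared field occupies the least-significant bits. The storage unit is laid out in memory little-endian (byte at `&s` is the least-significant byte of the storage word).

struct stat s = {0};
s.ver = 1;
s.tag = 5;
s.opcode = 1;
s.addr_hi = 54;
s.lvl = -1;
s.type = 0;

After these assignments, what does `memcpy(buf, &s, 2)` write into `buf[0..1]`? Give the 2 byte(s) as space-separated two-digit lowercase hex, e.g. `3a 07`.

b5 3d

[0+:2] ver=1 & 0x3 = 0x1; word=0x0001
[2+:3] tag=5 & 0x7 = 0x5; word=0x0015
[5+:1] opcode=1 & 0x1 = 0x1; word=0x0035
[6+:6] addr_hi=54 & 0x3f = 0x36; word=0x0db5
[12+:2] lvl=-1 & 0x3 = 0x3; word=0x3db5
[14+:2] type=0 & 0x3 = 0x0; word=0x3db5
word = 0x3db5 → little-endian bytes:
  [0]=0xb5  [1]=0x3d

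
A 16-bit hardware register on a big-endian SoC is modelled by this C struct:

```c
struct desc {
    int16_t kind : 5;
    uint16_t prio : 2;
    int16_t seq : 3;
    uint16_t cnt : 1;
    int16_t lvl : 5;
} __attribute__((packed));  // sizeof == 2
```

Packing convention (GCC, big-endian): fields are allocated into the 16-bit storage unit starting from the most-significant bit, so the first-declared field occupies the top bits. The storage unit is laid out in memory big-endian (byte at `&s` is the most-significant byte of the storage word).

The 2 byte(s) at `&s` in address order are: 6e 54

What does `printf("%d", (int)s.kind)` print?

[0]=0x6e [1]=0x54 (big-endian) → word 0x6e54
kind [11+:5] = (word>>11) & 0x1f = 13  ←
prio [9+:2] = (word>>9) & 0x3 = 3
seq [6+:3] = (word>>6) & 0x7 = 1
cnt [5+:1] = (word>>5) & 0x1 = 0
lvl [0+:5] = (word>>0) & 0x1f = 20
kind signed 5b, MSB=0: value = 13

13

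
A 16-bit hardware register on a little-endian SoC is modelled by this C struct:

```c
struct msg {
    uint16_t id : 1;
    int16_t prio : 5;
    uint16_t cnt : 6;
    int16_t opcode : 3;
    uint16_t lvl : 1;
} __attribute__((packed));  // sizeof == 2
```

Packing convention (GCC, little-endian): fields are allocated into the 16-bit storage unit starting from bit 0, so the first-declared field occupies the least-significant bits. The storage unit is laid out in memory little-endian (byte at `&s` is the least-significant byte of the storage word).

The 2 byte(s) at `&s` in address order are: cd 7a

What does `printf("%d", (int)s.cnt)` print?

[0]=0xcd [1]=0x7a (little-endian) → word 0x7acd
id [0+:1] = (word>>0) & 0x1 = 1
prio [1+:5] = (word>>1) & 0x1f = 6
cnt [6+:6] = (word>>6) & 0x3f = 43  ←
opcode [12+:3] = (word>>12) & 0x7 = 7
lvl [15+:1] = (word>>15) & 0x1 = 0

43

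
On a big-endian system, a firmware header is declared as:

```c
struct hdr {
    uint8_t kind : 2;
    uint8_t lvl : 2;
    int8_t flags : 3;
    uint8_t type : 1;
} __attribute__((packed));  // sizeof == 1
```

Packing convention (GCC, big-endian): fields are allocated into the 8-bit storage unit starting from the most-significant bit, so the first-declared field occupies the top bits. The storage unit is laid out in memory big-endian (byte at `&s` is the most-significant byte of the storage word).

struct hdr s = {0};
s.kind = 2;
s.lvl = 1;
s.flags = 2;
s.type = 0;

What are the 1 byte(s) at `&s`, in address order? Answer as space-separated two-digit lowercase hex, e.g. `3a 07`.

kind:2 = 2 → 0x2 << 6 → word 0x80
lvl:2 = 1 → 0x1 << 4 → word 0x90
flags:3 = 2 → 0x2 << 1 → word 0x94
type:1 = 0 → 0x0 << 0 → word 0x94
word = 0x94 → big-endian bytes:
  [0]=0x94

94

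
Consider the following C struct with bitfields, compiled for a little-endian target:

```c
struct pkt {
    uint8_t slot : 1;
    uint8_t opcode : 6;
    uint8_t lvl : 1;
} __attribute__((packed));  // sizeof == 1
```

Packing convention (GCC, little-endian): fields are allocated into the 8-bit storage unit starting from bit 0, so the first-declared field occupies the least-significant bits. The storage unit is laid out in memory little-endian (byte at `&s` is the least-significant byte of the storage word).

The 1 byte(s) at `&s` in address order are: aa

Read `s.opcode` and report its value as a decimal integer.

[0]=0xaa (little-endian) → word 0xaa
slot:1 @ bit 0 → (0xaa>>0)&0x1 = 0x0
opcode:6 @ bit 1 → (0xaa>>1)&0x3f = 0x15  ←
lvl:1 @ bit 7 → (0xaa>>7)&0x1 = 0x1

21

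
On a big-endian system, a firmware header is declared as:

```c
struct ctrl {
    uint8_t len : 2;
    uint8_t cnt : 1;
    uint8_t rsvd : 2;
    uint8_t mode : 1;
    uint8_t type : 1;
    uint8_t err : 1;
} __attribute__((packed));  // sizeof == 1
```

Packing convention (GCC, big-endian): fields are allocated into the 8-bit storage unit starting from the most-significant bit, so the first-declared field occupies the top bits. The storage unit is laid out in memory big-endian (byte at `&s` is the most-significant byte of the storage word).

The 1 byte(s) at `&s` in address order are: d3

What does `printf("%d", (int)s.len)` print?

3

[0]=0xd3 (big-endian) → word 0xd3
len:2 @ bit 6 → (0xd3>>6)&0x3 = 0x3  ←
cnt:1 @ bit 5 → (0xd3>>5)&0x1 = 0x0
rsvd:2 @ bit 3 → (0xd3>>3)&0x3 = 0x2
mode:1 @ bit 2 → (0xd3>>2)&0x1 = 0x0
type:1 @ bit 1 → (0xd3>>1)&0x1 = 0x1
err:1 @ bit 0 → (0xd3>>0)&0x1 = 0x1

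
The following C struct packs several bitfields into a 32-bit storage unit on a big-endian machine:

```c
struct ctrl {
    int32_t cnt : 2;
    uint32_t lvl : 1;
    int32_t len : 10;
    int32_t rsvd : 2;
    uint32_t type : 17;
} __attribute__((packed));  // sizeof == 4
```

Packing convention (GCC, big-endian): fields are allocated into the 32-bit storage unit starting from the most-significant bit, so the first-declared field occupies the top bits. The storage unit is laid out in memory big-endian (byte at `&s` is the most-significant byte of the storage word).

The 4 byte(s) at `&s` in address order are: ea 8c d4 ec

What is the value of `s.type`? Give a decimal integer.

[0]=0xea [1]=0x8c [2]=0xd4 [3]=0xec (big-endian) → word 0xea8cd4ec
cnt:2 @ bit 30 → (0xea8cd4ec>>30)&0x3 = 0x3
lvl:1 @ bit 29 → (0xea8cd4ec>>29)&0x1 = 0x1
len:10 @ bit 19 → (0xea8cd4ec>>19)&0x3ff = 0x151
rsvd:2 @ bit 17 → (0xea8cd4ec>>17)&0x3 = 0x2
type:17 @ bit 0 → (0xea8cd4ec>>0)&0x1ffff = 0xd4ec  ←

54508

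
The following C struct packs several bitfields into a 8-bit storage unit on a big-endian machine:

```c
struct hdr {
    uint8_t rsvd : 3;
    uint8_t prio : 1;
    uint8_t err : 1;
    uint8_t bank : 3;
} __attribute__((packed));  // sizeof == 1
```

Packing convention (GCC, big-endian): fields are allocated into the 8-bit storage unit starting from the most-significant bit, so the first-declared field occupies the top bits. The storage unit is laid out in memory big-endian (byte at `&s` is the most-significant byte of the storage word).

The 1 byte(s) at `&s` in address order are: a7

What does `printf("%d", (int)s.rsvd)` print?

5

[0]=0xa7 (big-endian) → word 0xa7
rsvd:3 @ bit 5 → (0xa7>>5)&0x7 = 0x5  ←
prio:1 @ bit 4 → (0xa7>>4)&0x1 = 0x0
err:1 @ bit 3 → (0xa7>>3)&0x1 = 0x0
bank:3 @ bit 0 → (0xa7>>0)&0x7 = 0x7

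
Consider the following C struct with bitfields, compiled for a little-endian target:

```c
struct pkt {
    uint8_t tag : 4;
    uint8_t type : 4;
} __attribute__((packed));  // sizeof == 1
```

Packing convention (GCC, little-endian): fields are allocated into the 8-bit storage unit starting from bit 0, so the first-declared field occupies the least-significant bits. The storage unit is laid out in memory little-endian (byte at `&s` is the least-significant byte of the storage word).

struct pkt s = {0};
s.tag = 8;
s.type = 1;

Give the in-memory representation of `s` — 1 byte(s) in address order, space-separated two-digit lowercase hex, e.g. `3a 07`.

18

tag (4b) val=8 bits=0x8 at bit 0: 0x08
type (4b) val=1 bits=0x1 at bit 4: 0x18
word = 0x18 → little-endian bytes:
  [0]=0x18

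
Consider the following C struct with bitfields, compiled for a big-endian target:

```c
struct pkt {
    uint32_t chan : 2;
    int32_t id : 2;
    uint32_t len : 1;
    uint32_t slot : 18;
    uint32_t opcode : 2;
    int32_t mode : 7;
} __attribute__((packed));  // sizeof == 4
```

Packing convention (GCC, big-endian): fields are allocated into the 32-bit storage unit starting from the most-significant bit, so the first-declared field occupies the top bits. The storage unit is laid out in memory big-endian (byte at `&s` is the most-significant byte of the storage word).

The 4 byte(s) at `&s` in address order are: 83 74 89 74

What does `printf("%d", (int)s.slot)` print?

113220

[0]=0x83 [1]=0x74 [2]=0x89 [3]=0x74 (big-endian) → word 0x83748974
chan [30+:2] = (word>>30) & 0x3 = 2
id [28+:2] = (word>>28) & 0x3 = 0
len [27+:1] = (word>>27) & 0x1 = 0
slot [9+:18] = (word>>9) & 0x3ffff = 113220  ←
opcode [7+:2] = (word>>7) & 0x3 = 2
mode [0+:7] = (word>>0) & 0x7f = 116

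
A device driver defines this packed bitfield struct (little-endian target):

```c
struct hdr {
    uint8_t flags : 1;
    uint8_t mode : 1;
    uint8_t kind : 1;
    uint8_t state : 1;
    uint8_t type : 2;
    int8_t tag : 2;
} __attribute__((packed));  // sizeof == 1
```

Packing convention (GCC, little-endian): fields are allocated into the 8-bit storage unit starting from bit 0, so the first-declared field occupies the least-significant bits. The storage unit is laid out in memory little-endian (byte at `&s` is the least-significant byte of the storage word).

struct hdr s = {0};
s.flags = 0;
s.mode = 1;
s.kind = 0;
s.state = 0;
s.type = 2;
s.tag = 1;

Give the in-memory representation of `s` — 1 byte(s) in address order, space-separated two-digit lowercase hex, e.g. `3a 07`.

62

[0+:1] flags=0 & 0x1 = 0x0; word=0x00
[1+:1] mode=1 & 0x1 = 0x1; word=0x02
[2+:1] kind=0 & 0x1 = 0x0; word=0x02
[3+:1] state=0 & 0x1 = 0x0; word=0x02
[4+:2] type=2 & 0x3 = 0x2; word=0x22
[6+:2] tag=1 & 0x3 = 0x1; word=0x62
word = 0x62 → little-endian bytes:
  [0]=0x62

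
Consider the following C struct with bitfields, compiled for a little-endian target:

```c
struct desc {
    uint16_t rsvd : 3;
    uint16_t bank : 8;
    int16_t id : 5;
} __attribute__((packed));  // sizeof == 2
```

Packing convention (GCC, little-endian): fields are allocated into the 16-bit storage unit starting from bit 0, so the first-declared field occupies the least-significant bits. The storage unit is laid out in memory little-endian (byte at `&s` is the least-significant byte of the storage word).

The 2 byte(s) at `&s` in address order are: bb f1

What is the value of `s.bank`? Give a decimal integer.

55

[0]=0xbb [1]=0xf1 (little-endian) → word 0xf1bb
rsvd [0+:3] = (word>>0) & 0x7 = 3
bank [3+:8] = (word>>3) & 0xff = 55  ←
id [11+:5] = (word>>11) & 0x1f = 30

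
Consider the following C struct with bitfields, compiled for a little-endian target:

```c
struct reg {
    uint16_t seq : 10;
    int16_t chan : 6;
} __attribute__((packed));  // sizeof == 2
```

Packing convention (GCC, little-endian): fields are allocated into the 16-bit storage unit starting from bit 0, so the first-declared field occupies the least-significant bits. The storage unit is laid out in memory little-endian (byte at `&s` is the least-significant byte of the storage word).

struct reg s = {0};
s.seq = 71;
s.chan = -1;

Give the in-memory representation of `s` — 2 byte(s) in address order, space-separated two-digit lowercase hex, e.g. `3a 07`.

47 fc

seq (10b) val=71 bits=0x47 at bit 0: 0x0047
chan (6b) val=-1 bits=0x3f at bit 10: 0xfc47
word = 0xfc47 → little-endian bytes:
  [0]=0x47  [1]=0xfc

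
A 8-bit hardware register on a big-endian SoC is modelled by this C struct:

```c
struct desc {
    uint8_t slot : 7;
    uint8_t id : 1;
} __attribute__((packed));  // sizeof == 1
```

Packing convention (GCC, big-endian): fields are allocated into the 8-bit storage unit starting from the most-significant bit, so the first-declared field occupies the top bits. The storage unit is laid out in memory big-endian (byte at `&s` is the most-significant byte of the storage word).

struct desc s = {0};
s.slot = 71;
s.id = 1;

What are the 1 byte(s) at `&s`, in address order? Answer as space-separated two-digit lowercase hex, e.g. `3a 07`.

slot (7b) val=71 bits=0x47 at bit 1: 0x8e
id (1b) val=1 bits=0x1 at bit 0: 0x8f
word = 0x8f → big-endian bytes:
  [0]=0x8f

8f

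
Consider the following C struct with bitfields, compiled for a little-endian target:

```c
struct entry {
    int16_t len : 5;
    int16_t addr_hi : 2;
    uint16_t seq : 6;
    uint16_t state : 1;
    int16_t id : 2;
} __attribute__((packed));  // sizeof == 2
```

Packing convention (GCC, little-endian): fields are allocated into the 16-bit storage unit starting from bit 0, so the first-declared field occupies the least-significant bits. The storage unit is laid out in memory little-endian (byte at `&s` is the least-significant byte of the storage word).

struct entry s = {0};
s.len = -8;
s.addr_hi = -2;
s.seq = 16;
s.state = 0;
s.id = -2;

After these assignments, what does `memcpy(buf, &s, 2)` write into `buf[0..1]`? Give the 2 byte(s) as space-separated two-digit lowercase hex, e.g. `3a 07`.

58 88

len (5b) val=-8 bits=0x18 at bit 0: 0x0018
addr_hi (2b) val=-2 bits=0x2 at bit 5: 0x0058
seq (6b) val=16 bits=0x10 at bit 7: 0x0858
state (1b) val=0 bits=0x0 at bit 13: 0x0858
id (2b) val=-2 bits=0x2 at bit 14: 0x8858
word = 0x8858 → little-endian bytes:
  [0]=0x58  [1]=0x88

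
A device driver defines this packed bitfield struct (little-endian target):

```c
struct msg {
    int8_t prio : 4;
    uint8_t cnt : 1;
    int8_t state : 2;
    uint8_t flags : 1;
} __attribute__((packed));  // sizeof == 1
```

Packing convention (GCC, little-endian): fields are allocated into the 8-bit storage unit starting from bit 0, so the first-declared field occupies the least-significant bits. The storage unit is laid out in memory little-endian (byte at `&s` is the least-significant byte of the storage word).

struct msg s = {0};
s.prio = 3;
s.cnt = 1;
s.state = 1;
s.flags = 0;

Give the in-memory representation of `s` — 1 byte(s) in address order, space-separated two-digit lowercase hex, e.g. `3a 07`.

33

prio (4b) val=3 bits=0x3 at bit 0: 0x03
cnt (1b) val=1 bits=0x1 at bit 4: 0x13
state (2b) val=1 bits=0x1 at bit 5: 0x33
flags (1b) val=0 bits=0x0 at bit 7: 0x33
word = 0x33 → little-endian bytes:
  [0]=0x33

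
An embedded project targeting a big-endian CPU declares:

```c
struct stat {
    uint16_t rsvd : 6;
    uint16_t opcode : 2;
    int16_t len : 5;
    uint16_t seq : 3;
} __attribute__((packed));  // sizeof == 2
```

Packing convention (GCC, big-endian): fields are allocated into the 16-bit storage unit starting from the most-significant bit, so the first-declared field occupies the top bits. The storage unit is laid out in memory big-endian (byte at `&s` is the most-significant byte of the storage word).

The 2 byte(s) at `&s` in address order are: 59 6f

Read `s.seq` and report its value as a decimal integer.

7

[0]=0x59 [1]=0x6f (big-endian) → word 0x596f
rsvd:6 @ bit 10 → (0x596f>>10)&0x3f = 0x16
opcode:2 @ bit 8 → (0x596f>>8)&0x3 = 0x1
len:5 @ bit 3 → (0x596f>>3)&0x1f = 0xd
seq:3 @ bit 0 → (0x596f>>0)&0x7 = 0x7  ←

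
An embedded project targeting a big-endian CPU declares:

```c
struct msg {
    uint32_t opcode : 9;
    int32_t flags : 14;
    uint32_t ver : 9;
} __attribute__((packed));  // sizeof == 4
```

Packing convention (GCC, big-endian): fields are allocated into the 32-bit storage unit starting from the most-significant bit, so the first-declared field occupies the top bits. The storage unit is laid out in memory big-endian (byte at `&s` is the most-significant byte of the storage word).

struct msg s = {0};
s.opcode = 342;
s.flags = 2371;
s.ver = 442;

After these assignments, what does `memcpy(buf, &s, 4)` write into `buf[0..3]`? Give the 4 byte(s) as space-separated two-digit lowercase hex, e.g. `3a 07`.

opcode:9 = 342 → 0x156 << 23 → word 0xab000000
flags:14 = 2371 → 0x943 << 9 → word 0xab128600
ver:9 = 442 → 0x1ba << 0 → word 0xab1287ba
word = 0xab1287ba → big-endian bytes:
  [0]=0xab  [1]=0x12  [2]=0x87  [3]=0xba

ab 12 87 ba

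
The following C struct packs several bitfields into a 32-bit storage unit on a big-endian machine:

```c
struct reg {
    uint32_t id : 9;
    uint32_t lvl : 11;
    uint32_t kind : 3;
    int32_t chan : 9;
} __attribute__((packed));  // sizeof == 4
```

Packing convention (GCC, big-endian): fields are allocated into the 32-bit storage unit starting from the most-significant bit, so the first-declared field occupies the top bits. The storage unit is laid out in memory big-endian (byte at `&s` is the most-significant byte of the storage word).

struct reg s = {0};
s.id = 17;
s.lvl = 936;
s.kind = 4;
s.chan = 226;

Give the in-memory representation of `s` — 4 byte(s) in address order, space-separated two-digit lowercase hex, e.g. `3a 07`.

[23+:9] id=17 & 0x1ff = 0x11; word=0x08800000
[12+:11] lvl=936 & 0x7ff = 0x3a8; word=0x08ba8000
[9+:3] kind=4 & 0x7 = 0x4; word=0x08ba8800
[0+:9] chan=226 & 0x1ff = 0xe2; word=0x08ba88e2
word = 0x08ba88e2 → big-endian bytes:
  [0]=0x08  [1]=0xba  [2]=0x88  [3]=0xe2

08 ba 88 e2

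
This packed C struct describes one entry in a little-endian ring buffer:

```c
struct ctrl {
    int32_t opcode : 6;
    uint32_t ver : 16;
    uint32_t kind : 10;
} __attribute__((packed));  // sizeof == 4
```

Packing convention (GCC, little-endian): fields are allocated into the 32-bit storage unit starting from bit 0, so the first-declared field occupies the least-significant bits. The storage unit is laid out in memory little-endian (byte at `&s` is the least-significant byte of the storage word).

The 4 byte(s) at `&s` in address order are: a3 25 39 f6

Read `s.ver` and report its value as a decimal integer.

58518

[0]=0xa3 [1]=0x25 [2]=0x39 [3]=0xf6 (little-endian) → word 0xf63925a3
opcode:6 @ bit 0 → (0xf63925a3>>0)&0x3f = 0x23
ver:16 @ bit 6 → (0xf63925a3>>6)&0xffff = 0xe496  ←
kind:10 @ bit 22 → (0xf63925a3>>22)&0x3ff = 0x3d8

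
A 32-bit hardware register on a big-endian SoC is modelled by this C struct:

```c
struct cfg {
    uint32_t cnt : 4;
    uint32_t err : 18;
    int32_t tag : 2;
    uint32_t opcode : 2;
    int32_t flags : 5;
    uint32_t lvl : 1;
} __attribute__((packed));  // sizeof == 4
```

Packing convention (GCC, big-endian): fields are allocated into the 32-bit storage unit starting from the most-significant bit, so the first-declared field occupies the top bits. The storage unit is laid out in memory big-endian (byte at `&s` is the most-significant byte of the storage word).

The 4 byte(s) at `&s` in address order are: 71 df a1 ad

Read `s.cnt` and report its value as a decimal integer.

[0]=0x71 [1]=0xdf [2]=0xa1 [3]=0xad (big-endian) → word 0x71dfa1ad
cnt:4 @ bit 28 → (0x71dfa1ad>>28)&0xf = 0x7  ←
err:18 @ bit 10 → (0x71dfa1ad>>10)&0x3ffff = 0x77e8
tag:2 @ bit 8 → (0x71dfa1ad>>8)&0x3 = 0x1
opcode:2 @ bit 6 → (0x71dfa1ad>>6)&0x3 = 0x2
flags:5 @ bit 1 → (0x71dfa1ad>>1)&0x1f = 0x16
lvl:1 @ bit 0 → (0x71dfa1ad>>0)&0x1 = 0x1

7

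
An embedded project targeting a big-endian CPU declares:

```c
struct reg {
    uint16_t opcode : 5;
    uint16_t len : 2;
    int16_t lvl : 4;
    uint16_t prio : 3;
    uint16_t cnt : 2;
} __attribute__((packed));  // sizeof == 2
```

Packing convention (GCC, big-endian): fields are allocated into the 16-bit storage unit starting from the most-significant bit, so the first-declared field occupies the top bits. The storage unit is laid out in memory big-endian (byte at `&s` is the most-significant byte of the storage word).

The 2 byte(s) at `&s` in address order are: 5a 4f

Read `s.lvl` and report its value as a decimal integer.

2

[0]=0x5a [1]=0x4f (big-endian) → word 0x5a4f
opcode [11+:5] = (word>>11) & 0x1f = 11
len [9+:2] = (word>>9) & 0x3 = 1
lvl [5+:4] = (word>>5) & 0xf = 2  ←
prio [2+:3] = (word>>2) & 0x7 = 3
cnt [0+:2] = (word>>0) & 0x3 = 3
lvl signed 4b, MSB=0: value = 2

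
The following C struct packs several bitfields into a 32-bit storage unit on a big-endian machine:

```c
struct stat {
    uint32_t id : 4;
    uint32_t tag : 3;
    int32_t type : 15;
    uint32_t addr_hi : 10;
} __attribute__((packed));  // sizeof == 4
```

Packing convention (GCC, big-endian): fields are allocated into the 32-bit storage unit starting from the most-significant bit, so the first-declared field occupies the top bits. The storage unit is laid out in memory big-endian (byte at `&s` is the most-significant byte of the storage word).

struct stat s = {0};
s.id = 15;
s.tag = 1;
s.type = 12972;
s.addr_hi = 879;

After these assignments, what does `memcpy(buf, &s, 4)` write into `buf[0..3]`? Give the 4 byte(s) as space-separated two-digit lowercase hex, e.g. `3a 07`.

[28+:4] id=15 & 0xf = 0xf; word=0xf0000000
[25+:3] tag=1 & 0x7 = 0x1; word=0xf2000000
[10+:15] type=12972 & 0x7fff = 0x32ac; word=0xf2cab000
[0+:10] addr_hi=879 & 0x3ff = 0x36f; word=0xf2cab36f
word = 0xf2cab36f → big-endian bytes:
  [0]=0xf2  [1]=0xca  [2]=0xb3  [3]=0x6f

f2 ca b3 6f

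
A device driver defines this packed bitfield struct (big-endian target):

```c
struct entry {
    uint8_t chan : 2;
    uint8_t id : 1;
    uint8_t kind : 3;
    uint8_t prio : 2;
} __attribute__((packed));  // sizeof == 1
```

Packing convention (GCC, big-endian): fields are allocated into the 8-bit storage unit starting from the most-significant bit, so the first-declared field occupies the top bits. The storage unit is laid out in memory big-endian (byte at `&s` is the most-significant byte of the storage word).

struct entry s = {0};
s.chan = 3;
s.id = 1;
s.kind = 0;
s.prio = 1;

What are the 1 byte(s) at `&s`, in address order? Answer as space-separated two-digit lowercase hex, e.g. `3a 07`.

[6+:2] chan=3 & 0x3 = 0x3; word=0xc0
[5+:1] id=1 & 0x1 = 0x1; word=0xe0
[2+:3] kind=0 & 0x7 = 0x0; word=0xe0
[0+:2] prio=1 & 0x3 = 0x1; word=0xe1
word = 0xe1 → big-endian bytes:
  [0]=0xe1

e1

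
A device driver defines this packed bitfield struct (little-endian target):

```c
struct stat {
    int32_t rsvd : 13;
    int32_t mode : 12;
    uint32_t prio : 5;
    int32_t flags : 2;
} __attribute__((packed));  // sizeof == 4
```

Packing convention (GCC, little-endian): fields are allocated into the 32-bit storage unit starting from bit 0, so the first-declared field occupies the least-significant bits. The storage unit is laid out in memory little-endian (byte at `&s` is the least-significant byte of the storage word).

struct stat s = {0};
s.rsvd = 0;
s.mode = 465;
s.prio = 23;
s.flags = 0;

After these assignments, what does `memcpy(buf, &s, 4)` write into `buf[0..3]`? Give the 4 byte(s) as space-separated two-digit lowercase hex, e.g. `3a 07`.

00 20 3a 2e

[0+:13] rsvd=0 & 0x1fff = 0x0; word=0x00000000
[13+:12] mode=465 & 0xfff = 0x1d1; word=0x003a2000
[25+:5] prio=23 & 0x1f = 0x17; word=0x2e3a2000
[30+:2] flags=0 & 0x3 = 0x0; word=0x2e3a2000
word = 0x2e3a2000 → little-endian bytes:
  [0]=0x00  [1]=0x20  [2]=0x3a  [3]=0x2e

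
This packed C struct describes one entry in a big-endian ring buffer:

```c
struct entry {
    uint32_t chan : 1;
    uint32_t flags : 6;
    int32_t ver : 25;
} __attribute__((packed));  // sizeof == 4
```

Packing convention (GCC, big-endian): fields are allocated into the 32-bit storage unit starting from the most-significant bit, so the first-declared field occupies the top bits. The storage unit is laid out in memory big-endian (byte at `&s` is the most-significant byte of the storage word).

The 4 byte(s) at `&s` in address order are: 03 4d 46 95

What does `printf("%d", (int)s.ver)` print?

-11712875

[0]=0x03 [1]=0x4d [2]=0x46 [3]=0x95 (big-endian) → word 0x034d4695
chan:1 @ bit 31 → (0x034d4695>>31)&0x1 = 0x0
flags:6 @ bit 25 → (0x034d4695>>25)&0x3f = 0x1
ver:25 @ bit 0 → (0x034d4695>>0)&0x1ffffff = 0x14d4695  ←
ver signed 25b, MSB=1: 21841557 - 33554432 = -11712875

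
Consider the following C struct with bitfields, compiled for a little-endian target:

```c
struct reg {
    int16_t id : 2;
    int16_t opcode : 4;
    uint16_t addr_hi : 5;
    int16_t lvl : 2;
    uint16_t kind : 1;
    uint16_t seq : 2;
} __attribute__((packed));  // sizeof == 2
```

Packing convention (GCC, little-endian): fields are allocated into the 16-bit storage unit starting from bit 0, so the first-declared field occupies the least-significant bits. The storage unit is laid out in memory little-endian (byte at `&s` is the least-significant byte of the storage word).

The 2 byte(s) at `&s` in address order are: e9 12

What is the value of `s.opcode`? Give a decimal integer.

[0]=0xe9 [1]=0x12 (little-endian) → word 0x12e9
id [0+:2] = (word>>0) & 0x3 = 1
opcode [2+:4] = (word>>2) & 0xf = 10  ←
addr_hi [6+:5] = (word>>6) & 0x1f = 11
lvl [11+:2] = (word>>11) & 0x3 = 2
kind [13+:1] = (word>>13) & 0x1 = 0
seq [14+:2] = (word>>14) & 0x3 = 0
opcode signed 4b, MSB=1: 10 - 16 = -6

-6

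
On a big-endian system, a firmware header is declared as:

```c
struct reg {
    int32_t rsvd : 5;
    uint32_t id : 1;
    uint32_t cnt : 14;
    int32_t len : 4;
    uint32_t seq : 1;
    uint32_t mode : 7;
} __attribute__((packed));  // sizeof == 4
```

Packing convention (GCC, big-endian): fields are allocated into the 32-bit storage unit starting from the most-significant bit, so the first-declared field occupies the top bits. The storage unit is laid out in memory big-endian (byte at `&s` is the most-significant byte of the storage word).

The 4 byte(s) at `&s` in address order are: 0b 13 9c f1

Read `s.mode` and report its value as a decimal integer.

113

[0]=0x0b [1]=0x13 [2]=0x9c [3]=0xf1 (big-endian) → word 0x0b139cf1
rsvd:5 @ bit 27 → (0x0b139cf1>>27)&0x1f = 0x1
id:1 @ bit 26 → (0x0b139cf1>>26)&0x1 = 0x0
cnt:14 @ bit 12 → (0x0b139cf1>>12)&0x3fff = 0x3139
len:4 @ bit 8 → (0x0b139cf1>>8)&0xf = 0xc
seq:1 @ bit 7 → (0x0b139cf1>>7)&0x1 = 0x1
mode:7 @ bit 0 → (0x0b139cf1>>0)&0x7f = 0x71  ←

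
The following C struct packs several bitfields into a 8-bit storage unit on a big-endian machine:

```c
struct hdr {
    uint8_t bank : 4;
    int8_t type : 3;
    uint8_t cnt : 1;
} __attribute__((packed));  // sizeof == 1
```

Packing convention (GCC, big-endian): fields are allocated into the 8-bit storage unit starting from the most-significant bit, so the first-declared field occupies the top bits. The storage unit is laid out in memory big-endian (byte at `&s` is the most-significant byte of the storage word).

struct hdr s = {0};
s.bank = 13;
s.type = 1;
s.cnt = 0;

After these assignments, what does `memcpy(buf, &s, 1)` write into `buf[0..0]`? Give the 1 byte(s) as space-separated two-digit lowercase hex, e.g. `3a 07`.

d2

[4+:4] bank=13 & 0xf = 0xd; word=0xd0
[1+:3] type=1 & 0x7 = 0x1; word=0xd2
[0+:1] cnt=0 & 0x1 = 0x0; word=0xd2
word = 0xd2 → big-endian bytes:
  [0]=0xd2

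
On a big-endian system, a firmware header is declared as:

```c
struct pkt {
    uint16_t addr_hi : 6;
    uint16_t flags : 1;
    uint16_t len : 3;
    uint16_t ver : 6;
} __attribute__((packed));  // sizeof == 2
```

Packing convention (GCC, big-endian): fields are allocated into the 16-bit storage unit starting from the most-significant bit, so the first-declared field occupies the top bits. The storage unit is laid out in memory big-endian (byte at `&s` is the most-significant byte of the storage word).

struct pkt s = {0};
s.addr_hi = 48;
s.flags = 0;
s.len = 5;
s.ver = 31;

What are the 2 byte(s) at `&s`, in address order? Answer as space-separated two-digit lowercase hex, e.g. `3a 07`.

addr_hi:6 = 48 → 0x30 << 10 → word 0xc000
flags:1 = 0 → 0x0 << 9 → word 0xc000
len:3 = 5 → 0x5 << 6 → word 0xc140
ver:6 = 31 → 0x1f << 0 → word 0xc15f
word = 0xc15f → big-endian bytes:
  [0]=0xc1  [1]=0x5f

c1 5f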